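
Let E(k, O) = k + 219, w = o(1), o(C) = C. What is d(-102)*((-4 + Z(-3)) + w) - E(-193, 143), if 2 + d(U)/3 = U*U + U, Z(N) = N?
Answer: -185426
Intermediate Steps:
w = 1
E(k, O) = 219 + k
d(U) = -6 + 3*U + 3*U² (d(U) = -6 + 3*(U*U + U) = -6 + 3*(U² + U) = -6 + 3*(U + U²) = -6 + (3*U + 3*U²) = -6 + 3*U + 3*U²)
d(-102)*((-4 + Z(-3)) + w) - E(-193, 143) = (-6 + 3*(-102) + 3*(-102)²)*((-4 - 3) + 1) - (219 - 193) = (-6 - 306 + 3*10404)*(-7 + 1) - 1*26 = (-6 - 306 + 31212)*(-6) - 26 = 30900*(-6) - 26 = -185400 - 26 = -185426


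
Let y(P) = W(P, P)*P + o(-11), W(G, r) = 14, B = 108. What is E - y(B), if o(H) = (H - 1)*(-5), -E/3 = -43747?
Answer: 129669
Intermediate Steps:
E = 131241 (E = -3*(-43747) = 131241)
o(H) = 5 - 5*H (o(H) = (-1 + H)*(-5) = 5 - 5*H)
y(P) = 60 + 14*P (y(P) = 14*P + (5 - 5*(-11)) = 14*P + (5 + 55) = 14*P + 60 = 60 + 14*P)
E - y(B) = 131241 - (60 + 14*108) = 131241 - (60 + 1512) = 131241 - 1*1572 = 131241 - 1572 = 129669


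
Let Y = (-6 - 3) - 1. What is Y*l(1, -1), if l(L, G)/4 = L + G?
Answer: 0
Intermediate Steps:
l(L, G) = 4*G + 4*L (l(L, G) = 4*(L + G) = 4*(G + L) = 4*G + 4*L)
Y = -10 (Y = -9 - 1 = -10)
Y*l(1, -1) = -10*(4*(-1) + 4*1) = -10*(-4 + 4) = -10*0 = 0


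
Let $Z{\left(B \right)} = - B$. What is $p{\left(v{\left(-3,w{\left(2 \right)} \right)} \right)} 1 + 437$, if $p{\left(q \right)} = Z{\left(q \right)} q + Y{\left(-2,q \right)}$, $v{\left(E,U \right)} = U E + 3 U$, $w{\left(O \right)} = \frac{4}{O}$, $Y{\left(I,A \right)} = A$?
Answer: $437$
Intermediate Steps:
$v{\left(E,U \right)} = 3 U + E U$ ($v{\left(E,U \right)} = E U + 3 U = 3 U + E U$)
$p{\left(q \right)} = q - q^{2}$ ($p{\left(q \right)} = - q q + q = - q^{2} + q = q - q^{2}$)
$p{\left(v{\left(-3,w{\left(2 \right)} \right)} \right)} 1 + 437 = \frac{4}{2} \left(3 - 3\right) \left(1 - \frac{4}{2} \left(3 - 3\right)\right) 1 + 437 = 4 \cdot \frac{1}{2} \cdot 0 \left(1 - 4 \cdot \frac{1}{2} \cdot 0\right) 1 + 437 = 2 \cdot 0 \left(1 - 2 \cdot 0\right) 1 + 437 = 0 \left(1 - 0\right) 1 + 437 = 0 \left(1 + 0\right) 1 + 437 = 0 \cdot 1 \cdot 1 + 437 = 0 \cdot 1 + 437 = 0 + 437 = 437$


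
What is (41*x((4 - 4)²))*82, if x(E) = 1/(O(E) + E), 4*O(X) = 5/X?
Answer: 0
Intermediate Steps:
O(X) = 5/(4*X) (O(X) = (5/X)/4 = 5/(4*X))
x(E) = 1/(E + 5/(4*E)) (x(E) = 1/(5/(4*E) + E) = 1/(E + 5/(4*E)))
(41*x((4 - 4)²))*82 = (41*(4*(4 - 4)²/(5 + 4*((4 - 4)²)²)))*82 = (41*(4*0²/(5 + 4*(0²)²)))*82 = (41*(4*0/(5 + 4*0²)))*82 = (41*(4*0/(5 + 4*0)))*82 = (41*(4*0/(5 + 0)))*82 = (41*(4*0/5))*82 = (41*(4*0*(⅕)))*82 = (41*0)*82 = 0*82 = 0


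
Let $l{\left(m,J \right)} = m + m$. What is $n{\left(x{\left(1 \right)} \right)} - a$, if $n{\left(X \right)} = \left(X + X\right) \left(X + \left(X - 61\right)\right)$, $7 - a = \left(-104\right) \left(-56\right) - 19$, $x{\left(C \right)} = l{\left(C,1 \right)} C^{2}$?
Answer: $5570$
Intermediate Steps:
$l{\left(m,J \right)} = 2 m$
$x{\left(C \right)} = 2 C^{3}$ ($x{\left(C \right)} = 2 C C^{2} = 2 C^{3}$)
$a = -5798$ ($a = 7 - \left(\left(-104\right) \left(-56\right) - 19\right) = 7 - \left(5824 - 19\right) = 7 - 5805 = -5798$)
$n{\left(X \right)} = 2 X \left(-61 + 2 X\right)$ ($n{\left(X \right)} = 2 X \left(X + \left(X - 61\right)\right) = 2 X \left(X + \left(-61 + X\right)\right) = 2 X \left(-61 + 2 X\right)$)
$n{\left(x{\left(1 \right)} \right)} - a = 2 \cdot 2 \cdot 1^{3} \left(-61 + 2 \cdot 2 \cdot 1^{3}\right) - -5798 = 2 \cdot 2 \cdot 1 \left(-61 + 2 \cdot 2 \cdot 1\right) + 5798 = 2 \cdot 2 \left(-61 + 2 \cdot 2\right) + 5798 = 2 \cdot 2 \left(-61 + 4\right) + 5798 = 2 \cdot 2 \left(-57\right) + 5798 = -228 + 5798 = 5570$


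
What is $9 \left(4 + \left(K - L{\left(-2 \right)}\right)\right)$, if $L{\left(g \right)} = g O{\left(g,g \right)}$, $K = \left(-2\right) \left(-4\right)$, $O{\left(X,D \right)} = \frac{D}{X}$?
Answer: $126$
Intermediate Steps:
$K = 8$
$L{\left(g \right)} = g$ ($L{\left(g \right)} = g \frac{g}{g} = g 1 = g$)
$9 \left(4 + \left(K - L{\left(-2 \right)}\right)\right) = 9 \left(4 + \left(8 - -2\right)\right) = 9 \left(4 + \left(8 + 2\right)\right) = 9 \left(4 + 10\right) = 9 \cdot 14 = 126$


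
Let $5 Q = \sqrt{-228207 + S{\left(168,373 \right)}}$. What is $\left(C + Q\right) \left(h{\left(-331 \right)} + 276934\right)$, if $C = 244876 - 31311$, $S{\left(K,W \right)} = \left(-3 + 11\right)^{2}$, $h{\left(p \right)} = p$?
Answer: $59072719695 + \frac{276603 i \sqrt{228143}}{5} \approx 5.9073 \cdot 10^{10} + 2.6424 \cdot 10^{7} i$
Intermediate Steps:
$S{\left(K,W \right)} = 64$ ($S{\left(K,W \right)} = 8^{2} = 64$)
$C = 213565$
$Q = \frac{i \sqrt{228143}}{5}$ ($Q = \frac{\sqrt{-228207 + 64}}{5} = \frac{\sqrt{-228143}}{5} = \frac{i \sqrt{228143}}{5} \approx 95.529 i$)
$\left(C + Q\right) \left(h{\left(-331 \right)} + 276934\right) = \left(213565 + \frac{i \sqrt{228143}}{5}\right) \left(-331 + 276934\right) = \left(213565 + \frac{i \sqrt{228143}}{5}\right) 276603 = 59072719695 + \frac{276603 i \sqrt{228143}}{5}$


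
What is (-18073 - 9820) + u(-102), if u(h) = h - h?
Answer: -27893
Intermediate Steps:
u(h) = 0
(-18073 - 9820) + u(-102) = (-18073 - 9820) + 0 = -27893 + 0 = -27893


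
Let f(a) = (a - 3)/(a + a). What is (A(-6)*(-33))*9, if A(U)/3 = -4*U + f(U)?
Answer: -88209/4 ≈ -22052.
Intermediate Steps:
f(a) = (-3 + a)/(2*a) (f(a) = (-3 + a)/((2*a)) = (-3 + a)*(1/(2*a)) = (-3 + a)/(2*a))
A(U) = -12*U + 3*(-3 + U)/(2*U) (A(U) = 3*(-4*U + (-3 + U)/(2*U)) = -12*U + 3*(-3 + U)/(2*U))
(A(-6)*(-33))*9 = ((3/2 - 12*(-6) - 9/2/(-6))*(-33))*9 = ((3/2 + 72 - 9/2*(-1/6))*(-33))*9 = ((3/2 + 72 + 3/4)*(-33))*9 = ((297/4)*(-33))*9 = -9801/4*9 = -88209/4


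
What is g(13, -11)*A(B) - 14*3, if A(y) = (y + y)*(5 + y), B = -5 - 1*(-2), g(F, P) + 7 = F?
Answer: -114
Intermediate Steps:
g(F, P) = -7 + F
B = -3 (B = -5 + 2 = -3)
A(y) = 2*y*(5 + y) (A(y) = (2*y)*(5 + y) = 2*y*(5 + y))
g(13, -11)*A(B) - 14*3 = (-7 + 13)*(2*(-3)*(5 - 3)) - 14*3 = 6*(2*(-3)*2) - 42 = 6*(-12) - 42 = -72 - 42 = -114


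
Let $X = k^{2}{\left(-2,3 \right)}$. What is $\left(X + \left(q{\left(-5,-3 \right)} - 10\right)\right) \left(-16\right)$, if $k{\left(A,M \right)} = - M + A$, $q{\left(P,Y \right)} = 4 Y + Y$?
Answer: $0$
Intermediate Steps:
$q{\left(P,Y \right)} = 5 Y$
$k{\left(A,M \right)} = A - M$
$X = 25$ ($X = \left(-2 - 3\right)^{2} = \left(-5\right)^{2} = 25$)
$\left(X + \left(q{\left(-5,-3 \right)} - 10\right)\right) \left(-16\right) = \left(25 + \left(5 \left(-3\right) - 10\right)\right) \left(-16\right) = \left(25 - 25\right) \left(-16\right) = 0 \left(-16\right) = 0$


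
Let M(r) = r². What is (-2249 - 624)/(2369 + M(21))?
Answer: -2873/2810 ≈ -1.0224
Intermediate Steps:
(-2249 - 624)/(2369 + M(21)) = (-2249 - 624)/(2369 + 21²) = -2873/(2369 + 441) = -2873/2810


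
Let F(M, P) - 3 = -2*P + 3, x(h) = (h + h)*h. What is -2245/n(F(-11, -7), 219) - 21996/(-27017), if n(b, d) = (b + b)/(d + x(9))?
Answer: -4621595205/216136 ≈ -21383.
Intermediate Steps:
x(h) = 2*h² (x(h) = (2*h)*h = 2*h²)
F(M, P) = 6 - 2*P (F(M, P) = 3 + (-2*P + 3) = 3 + (3 - 2*P) = 6 - 2*P)
n(b, d) = 2*b/(162 + d) (n(b, d) = (b + b)/(d + 2*9²) = (2*b)/(d + 2*81) = (2*b)/(d + 162) = (2*b)/(162 + d) = 2*b/(162 + d))
-2245/n(F(-11, -7), 219) - 21996/(-27017) = -2245*(162 + 219)/(2*(6 - 2*(-7))) - 21996/(-27017) = -2245*381/(2*(6 + 14)) - 21996*(-1/27017) = -2245/(2*20*(1/381)) + 21996/27017 = -2245/40/381 + 21996/27017 = -2245*381/40 + 21996/27017 = -171069/8 + 21996/27017 = -4621595205/216136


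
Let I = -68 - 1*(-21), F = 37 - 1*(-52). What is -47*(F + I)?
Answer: -1974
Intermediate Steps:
F = 89 (F = 37 + 52 = 89)
I = -47 (I = -68 + 21 = -47)
-47*(F + I) = -47*(89 - 47) = -47*42 = -1974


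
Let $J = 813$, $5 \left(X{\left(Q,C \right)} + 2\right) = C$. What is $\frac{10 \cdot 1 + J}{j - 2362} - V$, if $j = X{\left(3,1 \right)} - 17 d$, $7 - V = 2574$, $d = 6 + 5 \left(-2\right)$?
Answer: $\frac{29462478}{11479} \approx 2566.6$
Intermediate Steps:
$X{\left(Q,C \right)} = -2 + \frac{C}{5}$
$d = -4$ ($d = 6 - 10 = -4$)
$V = -2567$ ($V = 7 - 2574 = -2567$)
$j = \frac{331}{5}$ ($j = \left(-2 + \frac{1}{5} \cdot 1\right) - -68 = \left(-2 + \frac{1}{5}\right) + 68 = - \frac{9}{5} + 68 = \frac{331}{5} \approx 66.2$)
$\frac{10 \cdot 1 + J}{j - 2362} - V = \frac{10 \cdot 1 + 813}{\frac{331}{5} - 2362} - -2567 = \frac{10 + 813}{- \frac{11479}{5}} + 2567 = 823 \left(- \frac{5}{11479}\right) + 2567 = - \frac{4115}{11479} + 2567 = \frac{29462478}{11479}$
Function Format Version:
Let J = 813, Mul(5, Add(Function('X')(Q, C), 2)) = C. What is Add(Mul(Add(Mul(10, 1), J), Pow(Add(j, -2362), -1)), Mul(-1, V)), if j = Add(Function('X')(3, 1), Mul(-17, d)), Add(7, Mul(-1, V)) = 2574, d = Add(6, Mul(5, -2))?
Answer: Rational(29462478, 11479) ≈ 2566.6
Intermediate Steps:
Function('X')(Q, C) = Add(-2, Mul(Rational(1, 5), C))
d = -4 (d = Add(6, -10) = -4)
V = -2567 (V = Add(7, Mul(-1, 2574)) = Add(7, -2574) = -2567)
j = Rational(331, 5) (j = Add(Add(-2, Mul(Rational(1, 5), 1)), Mul(-17, -4)) = Add(Add(-2, Rational(1, 5)), 68) = Add(Rational(-9, 5), 68) = Rational(331, 5) ≈ 66.200)
Add(Mul(Add(Mul(10, 1), J), Pow(Add(j, -2362), -1)), Mul(-1, V)) = Add(Mul(Add(Mul(10, 1), 813), Pow(Add(Rational(331, 5), -2362), -1)), Mul(-1, -2567)) = Add(Mul(Add(10, 813), Pow(Rational(-11479, 5), -1)), 2567) = Add(Mul(823, Rational(-5, 11479)), 2567) = Add(Rational(-4115, 11479), 2567) = Rational(29462478, 11479)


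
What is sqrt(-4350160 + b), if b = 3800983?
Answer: I*sqrt(549177) ≈ 741.06*I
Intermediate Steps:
sqrt(-4350160 + b) = sqrt(-4350160 + 3800983) = sqrt(-549177) = I*sqrt(549177)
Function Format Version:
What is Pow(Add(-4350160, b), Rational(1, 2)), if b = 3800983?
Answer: Mul(I, Pow(549177, Rational(1, 2))) ≈ Mul(741.06, I)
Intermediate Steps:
Pow(Add(-4350160, b), Rational(1, 2)) = Pow(Add(-4350160, 3800983), Rational(1, 2)) = Pow(-549177, Rational(1, 2)) = Mul(I, Pow(549177, Rational(1, 2)))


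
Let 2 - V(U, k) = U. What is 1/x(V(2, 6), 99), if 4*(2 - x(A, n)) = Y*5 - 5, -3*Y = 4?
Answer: 12/59 ≈ 0.20339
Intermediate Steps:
Y = -4/3 (Y = -⅓*4 = -4/3 ≈ -1.3333)
V(U, k) = 2 - U
x(A, n) = 59/12 (x(A, n) = 2 - (-4/3*5 - 5)/4 = 2 - (-20/3 - 5)/4 = 2 - ¼*(-35/3) = 2 + 35/12 = 59/12)
1/x(V(2, 6), 99) = 1/(59/12) = 12/59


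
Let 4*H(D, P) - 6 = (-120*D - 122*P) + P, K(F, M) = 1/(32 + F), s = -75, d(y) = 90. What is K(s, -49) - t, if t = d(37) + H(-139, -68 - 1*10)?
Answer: -284704/43 ≈ -6621.0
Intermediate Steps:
H(D, P) = 3/2 - 30*D - 121*P/4 (H(D, P) = 3/2 + ((-120*D - 122*P) + P)/4 = 3/2 + ((-122*P - 120*D) + P)/4 = 3/2 + (-121*P - 120*D)/4 = 3/2 + (-30*D - 121*P/4) = 3/2 - 30*D - 121*P/4)
t = 6621 (t = 90 + (3/2 - 30*(-139) - 121*(-68 - 1*10)/4) = 90 + (3/2 + 4170 - 121*(-68 - 10)/4) = 90 + (3/2 + 4170 - 121/4*(-78)) = 90 + (3/2 + 4170 + 4719/2) = 90 + 6531 = 6621)
K(s, -49) - t = 1/(32 - 75) - 1*6621 = 1/(-43) - 6621 = -1/43 - 6621 = -284704/43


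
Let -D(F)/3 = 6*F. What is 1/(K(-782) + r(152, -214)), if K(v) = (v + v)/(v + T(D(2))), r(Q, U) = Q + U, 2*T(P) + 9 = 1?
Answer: -393/23584 ≈ -0.016664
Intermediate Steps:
D(F) = -18*F
T(P) = -4 (T(P) = -9/2 + (½)*1 = -9/2 + ½ = -4)
K(v) = 2*v/(-4 + v) (K(v) = (v + v)/(v - 4) = (2*v)/(-4 + v) = 2*v/(-4 + v))
1/(K(-782) + r(152, -214)) = 1/(2*(-782)/(-4 - 782) + (152 - 214)) = 1/(2*(-782)/(-786) - 62) = 1/(2*(-782)*(-1/786) - 62) = 1/(782/393 - 62) = 1/(-23584/393) = -393/23584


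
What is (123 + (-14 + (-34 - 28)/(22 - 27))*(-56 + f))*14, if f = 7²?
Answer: 9394/5 ≈ 1878.8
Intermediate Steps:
f = 49
(123 + (-14 + (-34 - 28)/(22 - 27))*(-56 + f))*14 = (123 + (-14 + (-34 - 28)/(22 - 27))*(-56 + 49))*14 = (123 + (-14 - 62/(-5))*(-7))*14 = (123 + (-14 - 62*(-⅕))*(-7))*14 = (123 + (-14 + 62/5)*(-7))*14 = (123 - 8/5*(-7))*14 = (123 + 56/5)*14 = (671/5)*14 = 9394/5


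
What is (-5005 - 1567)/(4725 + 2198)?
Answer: -6572/6923 ≈ -0.94930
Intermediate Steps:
(-5005 - 1567)/(4725 + 2198) = -6572/6923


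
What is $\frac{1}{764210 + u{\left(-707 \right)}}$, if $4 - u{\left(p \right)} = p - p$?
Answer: $\frac{1}{764214} \approx 1.3085 \cdot 10^{-6}$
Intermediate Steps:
$u{\left(p \right)} = 4$ ($u{\left(p \right)} = 4 - \left(p - p\right) = 4 - 0 = 4 + 0 = 4$)
$\frac{1}{764210 + u{\left(-707 \right)}} = \frac{1}{764210 + 4} = \frac{1}{764214}$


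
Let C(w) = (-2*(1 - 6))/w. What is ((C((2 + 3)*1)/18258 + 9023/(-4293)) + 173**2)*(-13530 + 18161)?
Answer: 1810503337966103/13063599 ≈ 1.3859e+8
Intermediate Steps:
C(w) = 10/w (C(w) = (-2*(-5))/w = 10/w)
((C((2 + 3)*1)/18258 + 9023/(-4293)) + 173**2)*(-13530 + 18161) = (((10/(((2 + 3)*1)))/18258 + 9023/(-4293)) + 173**2)*(-13530 + 18161) = (((10/((5*1)))*(1/18258) + 9023*(-1/4293)) + 29929)*4631 = (((10/5)*(1/18258) - 9023/4293) + 29929)*4631 = (((10*(1/5))*(1/18258) - 9023/4293) + 29929)*4631 = ((2*(1/18258) - 9023/4293) + 29929)*4631 = ((1/9129 - 9023/4293) + 29929)*4631 = (-27455558/13063599 + 29929)*4631 = (390952998913/13063599)*4631 = 1810503337966103/13063599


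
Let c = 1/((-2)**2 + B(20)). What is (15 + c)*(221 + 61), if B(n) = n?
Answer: 16967/4 ≈ 4241.8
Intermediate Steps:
c = 1/24 (c = 1/((-2)**2 + 20) = 1/(4 + 20) = 1/24 ≈ 0.041667)
(15 + c)*(221 + 61) = (15 + 1/24)*(221 + 61) = (361/24)*282 = 16967/4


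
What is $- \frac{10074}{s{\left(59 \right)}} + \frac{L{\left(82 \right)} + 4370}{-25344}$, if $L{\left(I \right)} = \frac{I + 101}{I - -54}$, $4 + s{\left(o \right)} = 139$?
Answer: $- \frac{429668641}{5744640} \approx -74.795$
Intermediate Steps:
$s{\left(o \right)} = 135$ ($s{\left(o \right)} = -4 + 139 = 135$)
$L{\left(I \right)} = \frac{101 + I}{54 + I}$ ($L{\left(I \right)} = \frac{101 + I}{I + 54} = \frac{101 + I}{54 + I}$)
$- \frac{10074}{s{\left(59 \right)}} + \frac{L{\left(82 \right)} + 4370}{-25344} = - \frac{10074}{135} + \frac{\frac{101 + 82}{54 + 82} + 4370}{-25344} = \left(-10074\right) \frac{1}{135} + \left(\frac{1}{136} \cdot 183 + 4370\right) \left(- \frac{1}{25344}\right) = - \frac{3358}{45} + \left(\frac{1}{136} \cdot 183 + 4370\right) \left(- \frac{1}{25344}\right) = - \frac{3358}{45} + \left(\frac{183}{136} + 4370\right) \left(- \frac{1}{25344}\right) = - \frac{3358}{45} + \frac{594503}{136} \left(- \frac{1}{25344}\right) = - \frac{3358}{45} - \frac{594503}{3446784} = - \frac{429668641}{5744640}$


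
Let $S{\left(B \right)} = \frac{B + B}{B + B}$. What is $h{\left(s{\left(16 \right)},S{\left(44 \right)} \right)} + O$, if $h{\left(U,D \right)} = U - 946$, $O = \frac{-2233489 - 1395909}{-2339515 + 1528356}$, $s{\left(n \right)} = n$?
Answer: $- \frac{750748472}{811159} \approx -925.53$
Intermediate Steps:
$S{\left(B \right)} = 1$ ($S{\left(B \right)} = \frac{2 B}{2 B} = 2 B \frac{1}{2 B} = 1$)
$O = \frac{3629398}{811159}$ ($O = - \frac{3629398}{-811159} = \left(-3629398\right) \left(- \frac{1}{811159}\right) = \frac{3629398}{811159} \approx 4.4743$)
$h{\left(U,D \right)} = -946 + U$ ($h{\left(U,D \right)} = U - 946 = -946 + U$)
$h{\left(s{\left(16 \right)},S{\left(44 \right)} \right)} + O = \left(-946 + 16\right) + \frac{3629398}{811159} = -930 + \frac{3629398}{811159} = - \frac{750748472}{811159}$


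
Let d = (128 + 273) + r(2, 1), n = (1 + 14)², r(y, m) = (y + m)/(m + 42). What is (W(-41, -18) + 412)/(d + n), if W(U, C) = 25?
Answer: 18791/26921 ≈ 0.69801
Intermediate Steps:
r(y, m) = (m + y)/(42 + m)
n = 225 (n = 15² = 225)
d = 17246/43 (d = (128 + 273) + (1 + 2)/(42 + 1) = 401 + 3/43 = 17246/43 ≈ 401.07)
(W(-41, -18) + 412)/(d + n) = (25 + 412)/(17246/43 + 225) = 437/(26921/43) = 437*(43/26921) = 18791/26921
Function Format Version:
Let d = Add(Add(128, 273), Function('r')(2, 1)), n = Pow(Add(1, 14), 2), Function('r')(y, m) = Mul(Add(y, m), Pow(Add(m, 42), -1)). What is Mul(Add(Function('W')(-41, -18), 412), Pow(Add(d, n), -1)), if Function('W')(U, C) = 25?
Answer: Rational(18791, 26921) ≈ 0.69801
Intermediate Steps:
Function('r')(y, m) = Mul(Pow(Add(42, m), -1), Add(m, y)) (Function('r')(y, m) = Mul(Add(m, y), Pow(Add(42, m), -1)) = Mul(Pow(Add(42, m), -1), Add(m, y)))
n = 225 (n = Pow(15, 2) = 225)
d = Rational(17246, 43) (d = Add(Add(128, 273), Mul(Pow(Add(42, 1), -1), Add(1, 2))) = Add(401, Mul(Pow(43, -1), 3)) = Add(401, Mul(Rational(1, 43), 3)) = Add(401, Rational(3, 43)) = Rational(17246, 43) ≈ 401.07)
Mul(Add(Function('W')(-41, -18), 412), Pow(Add(d, n), -1)) = Mul(Add(25, 412), Pow(Add(Rational(17246, 43), 225), -1)) = Mul(437, Pow(Rational(26921, 43), -1)) = Mul(437, Rational(43, 26921)) = Rational(18791, 26921)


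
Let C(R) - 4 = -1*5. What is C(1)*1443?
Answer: -1443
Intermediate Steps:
C(R) = -1 (C(R) = 4 - 1*5 = 4 - 5 = -1)
C(1)*1443 = -1*1443 = -1443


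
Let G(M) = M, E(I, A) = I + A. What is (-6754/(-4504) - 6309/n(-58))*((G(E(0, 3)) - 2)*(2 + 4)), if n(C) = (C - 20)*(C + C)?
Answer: 4086807/849004 ≈ 4.8136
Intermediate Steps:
n(C) = 2*C*(-20 + C) (n(C) = (-20 + C)*(2*C) = 2*C*(-20 + C))
E(I, A) = A + I
(-6754/(-4504) - 6309/n(-58))*((G(E(0, 3)) - 2)*(2 + 4)) = (-6754/(-4504) - 6309*(-1/(116*(-20 - 58))))*(((3 + 0) - 2)*(2 + 4)) = (-6754*(-1/4504) - 6309/(2*(-58)*(-78)))*((3 - 2)*6) = (3377/2252 - 6309/9048)*(1*6) = (3377/2252 - 6309*1/9048)*6 = (3377/2252 - 2103/3016)*6 = (1362269/1698008)*6 = 4086807/849004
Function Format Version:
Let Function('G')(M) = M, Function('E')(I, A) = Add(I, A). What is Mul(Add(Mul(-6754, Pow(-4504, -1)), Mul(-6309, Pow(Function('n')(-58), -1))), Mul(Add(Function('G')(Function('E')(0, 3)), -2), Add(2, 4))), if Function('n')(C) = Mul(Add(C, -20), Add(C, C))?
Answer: Rational(4086807, 849004) ≈ 4.8136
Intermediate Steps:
Function('n')(C) = Mul(2, C, Add(-20, C)) (Function('n')(C) = Mul(Add(-20, C), Mul(2, C)) = Mul(2, C, Add(-20, C)))
Function('E')(I, A) = Add(A, I)
Mul(Add(Mul(-6754, Pow(-4504, -1)), Mul(-6309, Pow(Function('n')(-58), -1))), Mul(Add(Function('G')(Function('E')(0, 3)), -2), Add(2, 4))) = Mul(Add(Mul(-6754, Pow(-4504, -1)), Mul(-6309, Pow(Mul(2, -58, Add(-20, -58)), -1))), Mul(Add(Add(3, 0), -2), Add(2, 4))) = Mul(Add(Mul(-6754, Rational(-1, 4504)), Mul(-6309, Pow(Mul(2, -58, -78), -1))), Mul(Add(3, -2), 6)) = Mul(Add(Rational(3377, 2252), Mul(-6309, Pow(9048, -1))), Mul(1, 6)) = Mul(Add(Rational(3377, 2252), Mul(-6309, Rational(1, 9048))), 6) = Mul(Add(Rational(3377, 2252), Rational(-2103, 3016)), 6) = Mul(Rational(1362269, 1698008), 6) = Rational(4086807, 849004)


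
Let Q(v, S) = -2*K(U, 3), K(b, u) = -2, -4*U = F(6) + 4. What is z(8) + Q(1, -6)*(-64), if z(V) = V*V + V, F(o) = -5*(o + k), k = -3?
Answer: -184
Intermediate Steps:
F(o) = 15 - 5*o (F(o) = -5*(o - 3) = -5*(-3 + o) = 15 - 5*o)
U = 11/4 (U = -((15 - 5*6) + 4)/4 = -((15 - 30) + 4)/4 = -(-15 + 4)/4 = -¼*(-11) = 11/4 ≈ 2.7500)
z(V) = V + V² (z(V) = V² + V = V + V²)
Q(v, S) = 4 (Q(v, S) = -2*(-2) = 4)
z(8) + Q(1, -6)*(-64) = 8*(1 + 8) + 4*(-64) = 8*9 - 256 = 72 - 256 = -184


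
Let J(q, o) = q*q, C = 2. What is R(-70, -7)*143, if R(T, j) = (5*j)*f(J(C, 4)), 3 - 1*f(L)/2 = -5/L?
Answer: -85085/2 ≈ -42543.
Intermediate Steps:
J(q, o) = q²
f(L) = 6 + 10/L (f(L) = 6 - (-10)/L = 6 + 10/L)
R(T, j) = 85*j/2 (R(T, j) = (5*j)*(6 + 10/(2²)) = (5*j)*(6 + 10/4) = (5*j)*(6 + 10*(¼)) = (5*j)*(6 + 5/2) = (5*j)*(17/2) = 85*j/2)
R(-70, -7)*143 = ((85/2)*(-7))*143 = -595/2*143 = -85085/2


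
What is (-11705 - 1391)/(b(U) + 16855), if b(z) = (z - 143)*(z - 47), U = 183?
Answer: -13096/22295 ≈ -0.58740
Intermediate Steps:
b(z) = (-143 + z)*(-47 + z)
(-11705 - 1391)/(b(U) + 16855) = (-11705 - 1391)/((6721 + 183² - 190*183) + 16855) = -13096/((6721 + 33489 - 34770) + 16855) = -13096/(5440 + 16855) = -13096/22295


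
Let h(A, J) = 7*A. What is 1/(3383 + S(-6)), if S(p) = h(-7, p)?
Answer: 1/3334 ≈ 0.00029994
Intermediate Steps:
S(p) = -49 (S(p) = 7*(-7) = -49)
1/(3383 + S(-6)) = 1/(3383 - 49) = 1/3334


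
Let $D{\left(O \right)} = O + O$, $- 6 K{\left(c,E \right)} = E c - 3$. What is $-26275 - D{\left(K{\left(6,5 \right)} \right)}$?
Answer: $-26266$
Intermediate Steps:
$K{\left(c,E \right)} = \frac{1}{2} - \frac{E c}{6}$ ($K{\left(c,E \right)} = - \frac{E c - 3}{6} = - \frac{-3 + E c}{6} = \frac{1}{2} - \frac{E c}{6}$)
$D{\left(O \right)} = 2 O$
$-26275 - D{\left(K{\left(6,5 \right)} \right)} = -26275 - 2 \left(\frac{1}{2} - \frac{5}{6} \cdot 6\right) = -26275 - 2 \left(\frac{1}{2} - 5\right) = -26275 - 2 \left(- \frac{9}{2}\right) = -26275 - -9 = -26275 + 9 = -26266$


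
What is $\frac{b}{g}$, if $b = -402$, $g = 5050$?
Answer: $- \frac{201}{2525} \approx -0.079604$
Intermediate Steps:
$\frac{b}{g} = - \frac{402}{5050} = \left(-402\right) \frac{1}{5050} = - \frac{201}{2525}$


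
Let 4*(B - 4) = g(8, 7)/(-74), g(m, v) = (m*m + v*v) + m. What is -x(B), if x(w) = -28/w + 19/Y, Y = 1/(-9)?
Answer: 190061/1063 ≈ 178.80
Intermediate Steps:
g(m, v) = m + m² + v² (g(m, v) = (m² + v²) + m = m + m² + v²)
Y = -⅑ ≈ -0.11111
B = 1063/296 (B = 4 + ((8 + 8² + 7²)/(-74))/4 = 4 + ((8 + 64 + 49)*(-1/74))/4 = 4 + (121*(-1/74))/4 = 4 + (¼)*(-121/74) = 4 - 121/296 = 1063/296 ≈ 3.5912)
x(w) = -171 - 28/w (x(w) = -28/w + 19/(-⅑) = -28/w + 19*(-9) = -28/w - 171 = -171 - 28/w)
-x(B) = -(-171 - 28/1063/296) = -(-171 - 28*296/1063) = -(-171 - 8288/1063) = -1*(-190061/1063) = 190061/1063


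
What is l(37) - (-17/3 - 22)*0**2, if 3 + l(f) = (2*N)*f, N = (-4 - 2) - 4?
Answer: -743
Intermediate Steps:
N = -10 (N = -6 - 4 = -10)
l(f) = -3 - 20*f (l(f) = -3 + (2*(-10))*f = -3 - 20*f)
l(37) - (-17/3 - 22)*0**2 = (-3 - 20*37) - (-17/3 - 22)*0**2 = (-3 - 740) - (-17*1/3 - 22)*0 = -743 - (-17/3 - 22)*0 = -743 - (-83)*0/3 = -743 - 1*0 = -743 + 0 = -743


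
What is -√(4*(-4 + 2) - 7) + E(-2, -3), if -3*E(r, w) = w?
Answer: 1 - I*√15 ≈ 1.0 - 3.873*I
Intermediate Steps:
E(r, w) = -w/3
-√(4*(-4 + 2) - 7) + E(-2, -3) = -√(4*(-4 + 2) - 7) - ⅓*(-3) = -√(4*(-2) - 7) + 1 = -√(-8 - 7) + 1 = -√(-15) + 1 = -I*√15 + 1 = 1 - I*√15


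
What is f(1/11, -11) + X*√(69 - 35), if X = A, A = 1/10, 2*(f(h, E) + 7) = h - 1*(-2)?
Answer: -131/22 + √34/10 ≈ -5.3715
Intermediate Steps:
f(h, E) = -6 + h/2 (f(h, E) = -7 + (h - 1*(-2))/2 = -7 + (h + 2)/2 = -7 + (2 + h)/2 = -7 + (1 + h/2) = -6 + h/2)
A = ⅒ ≈ 0.10000
X = ⅒ ≈ 0.10000
f(1/11, -11) + X*√(69 - 35) = (-6 + (½)/11) + √(69 - 35)/10 = (-6 + (½)*(1/11)) + √34/10 = (-6 + 1/22) + √34/10 = -131/22 + √34/10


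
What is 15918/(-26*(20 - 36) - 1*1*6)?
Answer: 7959/205 ≈ 38.824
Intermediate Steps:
15918/(-26*(20 - 36) - 1*1*6) = 15918/(-26*(-16) - 1*6) = 15918/(416 - 6) = 15918/410 = 15918*(1/410) = 7959/205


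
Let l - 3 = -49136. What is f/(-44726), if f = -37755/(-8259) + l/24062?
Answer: -167557121/2962770374036 ≈ -5.6554e-5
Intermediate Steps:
l = -49133 (l = 3 - 49136 = -49133)
f = 167557121/66242686 (f = -37755/(-8259) - 49133/24062 = -37755*(-1/8259) - 49133*1/24062 = 12585/2753 - 49133/24062 = 167557121/66242686 ≈ 2.5294)
f/(-44726) = (167557121/66242686)/(-44726) = (167557121/66242686)*(-1/44726) = -167557121/2962770374036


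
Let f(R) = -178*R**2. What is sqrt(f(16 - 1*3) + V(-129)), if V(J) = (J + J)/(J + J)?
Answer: I*sqrt(30081) ≈ 173.44*I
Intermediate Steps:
V(J) = 1 (V(J) = (2*J)/((2*J)) = (2*J)*(1/(2*J)) = 1)
sqrt(f(16 - 1*3) + V(-129)) = sqrt(-178*(16 - 1*3)**2 + 1) = sqrt(-178*(16 - 3)**2 + 1) = sqrt(-178*13**2 + 1) = sqrt(-178*169 + 1) = sqrt(-30082 + 1) = sqrt(-30081) = I*sqrt(30081)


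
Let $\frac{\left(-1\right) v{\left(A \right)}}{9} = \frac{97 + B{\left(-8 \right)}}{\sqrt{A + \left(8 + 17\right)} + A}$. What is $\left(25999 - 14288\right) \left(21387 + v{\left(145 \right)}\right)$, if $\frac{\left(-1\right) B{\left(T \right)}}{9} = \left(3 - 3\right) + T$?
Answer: $\frac{1044165267348}{4171} + \frac{17812431 \sqrt{170}}{20855} \approx 2.5035 \cdot 10^{8}$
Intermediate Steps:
$B{\left(T \right)} = - 9 T$ ($B{\left(T \right)} = - 9 \left(\left(3 - 3\right) + T\right) = - 9 \left(0 + T\right) = - 9 T$)
$v{\left(A \right)} = - \frac{1521}{A + \sqrt{25 + A}}$ ($v{\left(A \right)} = - 9 \frac{97 - -72}{\sqrt{A + \left(8 + 17\right)} + A} = - 9 \frac{97 + 72}{\sqrt{A + 25} + A} = - 9 \frac{169}{\sqrt{25 + A} + A} = - 9 \frac{169}{A + \sqrt{25 + A}} = - \frac{1521}{A + \sqrt{25 + A}}$)
$\left(25999 - 14288\right) \left(21387 + v{\left(145 \right)}\right) = \left(25999 - 14288\right) \left(21387 - \frac{1521}{145 + \sqrt{25 + 145}}\right) = 11711 \left(21387 - \frac{1521}{145 + \sqrt{170}}\right) = 250463157 - \frac{17812431}{145 + \sqrt{170}}$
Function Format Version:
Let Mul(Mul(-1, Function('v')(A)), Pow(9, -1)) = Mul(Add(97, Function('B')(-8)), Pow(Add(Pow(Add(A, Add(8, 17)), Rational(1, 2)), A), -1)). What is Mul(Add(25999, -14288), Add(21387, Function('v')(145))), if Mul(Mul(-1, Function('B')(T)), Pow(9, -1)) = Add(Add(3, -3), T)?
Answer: Add(Rational(1044165267348, 4171), Mul(Rational(17812431, 20855), Pow(170, Rational(1, 2)))) ≈ 2.5035e+8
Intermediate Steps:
Function('B')(T) = Mul(-9, T) (Function('B')(T) = Mul(-9, Add(Add(3, -3), T)) = Mul(-9, Add(0, T)) = Mul(-9, T))
Function('v')(A) = Mul(-1521, Pow(Add(A, Pow(Add(25, A), Rational(1, 2))), -1)) (Function('v')(A) = Mul(-9, Mul(Add(97, Mul(-9, -8)), Pow(Add(Pow(Add(A, Add(8, 17)), Rational(1, 2)), A), -1))) = Mul(-9, Mul(Add(97, 72), Pow(Add(Pow(Add(A, 25), Rational(1, 2)), A), -1))) = Mul(-9, Mul(169, Pow(Add(Pow(Add(25, A), Rational(1, 2)), A), -1))) = Mul(-9, Mul(169, Pow(Add(A, Pow(Add(25, A), Rational(1, 2))), -1))) = Mul(-1521, Pow(Add(A, Pow(Add(25, A), Rational(1, 2))), -1)))
Mul(Add(25999, -14288), Add(21387, Function('v')(145))) = Mul(Add(25999, -14288), Add(21387, Mul(-1521, Pow(Add(145, Pow(Add(25, 145), Rational(1, 2))), -1)))) = Mul(11711, Add(21387, Mul(-1521, Pow(Add(145, Pow(170, Rational(1, 2))), -1)))) = Add(250463157, Mul(-17812431, Pow(Add(145, Pow(170, Rational(1, 2))), -1)))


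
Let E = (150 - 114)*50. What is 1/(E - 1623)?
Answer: 1/177 ≈ 0.0056497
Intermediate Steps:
E = 1800 (E = 36*50 = 1800)
1/(E - 1623) = 1/(1800 - 1623) = 1/177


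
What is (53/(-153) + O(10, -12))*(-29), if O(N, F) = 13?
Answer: -56144/153 ≈ -366.95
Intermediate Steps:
(53/(-153) + O(10, -12))*(-29) = (53/(-153) + 13)*(-29) = (53*(-1/153) + 13)*(-29) = (-53/153 + 13)*(-29) = (1936/153)*(-29) = -56144/153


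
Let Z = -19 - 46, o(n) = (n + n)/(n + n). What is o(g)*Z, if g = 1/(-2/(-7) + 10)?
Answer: -65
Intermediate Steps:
g = 7/72 (g = 1/(-2*(-1/7) + 10) = 1/(2/7 + 10) = 1/(72/7) = 7/72 ≈ 0.097222)
o(n) = 1 (o(n) = (2*n)/((2*n)) = (2*n)*(1/(2*n)) = 1)
Z = -65
o(g)*Z = 1*(-65) = -65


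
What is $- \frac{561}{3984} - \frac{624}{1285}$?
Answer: $- \frac{1068967}{1706480} \approx -0.62642$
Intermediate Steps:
$- \frac{561}{3984} - \frac{624}{1285} = \left(-561\right) \frac{1}{3984} - \frac{624}{1285} = - \frac{187}{1328} - \frac{624}{1285} = - \frac{1068967}{1706480}$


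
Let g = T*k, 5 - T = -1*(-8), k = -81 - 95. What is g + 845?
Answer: 1373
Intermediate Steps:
k = -176
T = -3 (T = 5 - (-1)*(-8) = 5 - 1*8 = 5 - 8 = -3)
g = 528 (g = -3*(-176) = 528)
g + 845 = 528 + 845 = 1373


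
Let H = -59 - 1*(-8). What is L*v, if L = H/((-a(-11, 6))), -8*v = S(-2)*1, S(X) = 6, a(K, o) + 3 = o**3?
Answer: -51/284 ≈ -0.17958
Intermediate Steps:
H = -51 (H = -59 + 8 = -51)
a(K, o) = -3 + o**3
v = -3/4 ≈ -0.75000
L = 17/71 (L = -51*(-1/(-3 + 6**3)) = -51*(-1/(-3 + 216)) = -51/((-1*213)) = -51/(-213) = -51*(-1/213) = 17/71 ≈ 0.23944)
L*v = (17/71)*(-3/4) = -51/284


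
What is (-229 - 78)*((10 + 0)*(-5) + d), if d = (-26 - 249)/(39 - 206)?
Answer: 2479025/167 ≈ 14844.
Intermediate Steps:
d = 275/167 (d = -275/(-167) = -275*(-1/167) = 275/167 ≈ 1.6467)
(-229 - 78)*((10 + 0)*(-5) + d) = (-229 - 78)*((10 + 0)*(-5) + 275/167) = -307*(10*(-5) + 275/167) = -307*(-50 + 275/167) = -307*(-8075/167) = 2479025/167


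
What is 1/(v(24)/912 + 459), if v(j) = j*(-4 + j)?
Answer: 19/8731 ≈ 0.0021762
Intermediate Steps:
1/(v(24)/912 + 459) = 1/((24*(-4 + 24))/912 + 459) = 1/((24*20)*(1/912) + 459) = 1/(480*(1/912) + 459) = 1/(10/19 + 459) = 1/(8731/19) = 19/8731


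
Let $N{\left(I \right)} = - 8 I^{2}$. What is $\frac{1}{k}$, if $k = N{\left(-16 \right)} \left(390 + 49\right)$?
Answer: $- \frac{1}{899072} \approx -1.1123 \cdot 10^{-6}$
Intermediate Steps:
$k = -899072$ ($k = - 8 \left(-16\right)^{2} \left(390 + 49\right) = \left(-8\right) 256 \cdot 439 = \left(-2048\right) 439 = -899072$)
$\frac{1}{k} = \frac{1}{-899072} = - \frac{1}{899072}$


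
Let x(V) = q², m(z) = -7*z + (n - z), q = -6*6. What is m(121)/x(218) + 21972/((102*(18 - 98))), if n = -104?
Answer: -193871/55080 ≈ -3.5198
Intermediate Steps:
q = -36
m(z) = -104 - 8*z (m(z) = -7*z + (-104 - z) = -104 - 8*z)
x(V) = 1296 (x(V) = (-36)² = 1296)
m(121)/x(218) + 21972/((102*(18 - 98))) = (-104 - 8*121)/1296 + 21972/((102*(18 - 98))) = (-104 - 968)*(1/1296) + 21972/((102*(-80))) = -1072*1/1296 + 21972/(-8160) = -67/81 + 21972*(-1/8160) = -67/81 - 1831/680 = -193871/55080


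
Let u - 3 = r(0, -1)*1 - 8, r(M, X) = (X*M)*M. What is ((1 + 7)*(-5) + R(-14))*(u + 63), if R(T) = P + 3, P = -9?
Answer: -2668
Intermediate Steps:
r(M, X) = X*M**2 (r(M, X) = (M*X)*M = X*M**2)
R(T) = -6 (R(T) = -9 + 3 = -6)
u = -5 (u = 3 + (-1*0**2*1 - 8) = 3 + (-1*0*1 - 8) = 3 + (0*1 - 8) = 3 + (0 - 8) = 3 - 8 = -5)
((1 + 7)*(-5) + R(-14))*(u + 63) = ((1 + 7)*(-5) - 6)*(-5 + 63) = (8*(-5) - 6)*58 = (-40 - 6)*58 = -46*58 = -2668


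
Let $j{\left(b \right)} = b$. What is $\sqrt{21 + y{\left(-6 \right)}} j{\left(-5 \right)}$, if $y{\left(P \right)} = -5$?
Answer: $-20$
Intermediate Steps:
$\sqrt{21 + y{\left(-6 \right)}} j{\left(-5 \right)} = \sqrt{21 - 5} \left(-5\right) = \sqrt{16} \left(-5\right) = 4 \left(-5\right) = -20$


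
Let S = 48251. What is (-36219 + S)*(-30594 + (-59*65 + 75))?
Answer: -413347328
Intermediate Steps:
(-36219 + S)*(-30594 + (-59*65 + 75)) = (-36219 + 48251)*(-30594 + (-59*65 + 75)) = 12032*(-30594 + (-3835 + 75)) = 12032*(-30594 - 3760) = 12032*(-34354) = -413347328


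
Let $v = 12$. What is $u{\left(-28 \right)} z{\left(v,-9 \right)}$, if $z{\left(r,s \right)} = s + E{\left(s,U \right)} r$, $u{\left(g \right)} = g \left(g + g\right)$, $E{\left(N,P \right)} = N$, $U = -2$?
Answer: $-183456$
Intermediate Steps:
$u{\left(g \right)} = 2 g^{2}$ ($u{\left(g \right)} = g 2 g = 2 g^{2}$)
$z{\left(r,s \right)} = s + r s$ ($z{\left(r,s \right)} = s + s r = s + r s$)
$u{\left(-28 \right)} z{\left(v,-9 \right)} = 2 \left(-28\right)^{2} \left(- 9 \left(1 + 12\right)\right) = 2 \cdot 784 \left(\left(-9\right) 13\right) = 1568 \left(-117\right) = -183456$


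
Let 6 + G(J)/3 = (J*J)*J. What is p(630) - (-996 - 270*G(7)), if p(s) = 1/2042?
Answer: 559438573/2042 ≈ 2.7397e+5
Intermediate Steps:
G(J) = -18 + 3*J**3 (G(J) = -18 + 3*((J*J)*J) = -18 + 3*(J**2*J) = -18 + 3*J**3)
p(s) = 1/2042
p(630) - (-996 - 270*G(7)) = 1/2042 - (-996 - 270*(-18 + 3*7**3)) = 1/2042 - (-996 - 270*(-18 + 3*343)) = 1/2042 - (-996 - 270*(-18 + 1029)) = 1/2042 - (-996 - 270*1011) = 1/2042 - (-996 - 272970) = 1/2042 - 1*(-273966) = 1/2042 + 273966 = 559438573/2042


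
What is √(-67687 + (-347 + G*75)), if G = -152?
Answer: 3*I*√8826 ≈ 281.84*I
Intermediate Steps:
√(-67687 + (-347 + G*75)) = √(-67687 + (-347 - 152*75)) = √(-67687 + (-347 - 11400)) = √(-67687 - 11747) = √(-79434) = 3*I*√8826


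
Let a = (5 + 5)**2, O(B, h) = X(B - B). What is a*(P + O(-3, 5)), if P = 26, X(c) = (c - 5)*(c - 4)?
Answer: 4600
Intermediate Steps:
X(c) = (-5 + c)*(-4 + c)
O(B, h) = 20 (O(B, h) = 20 + (B - B)**2 - 9*(B - B) = 20 + 0**2 - 9*0 = 20 + 0 + 0 = 20)
a = 100 (a = 10**2 = 100)
a*(P + O(-3, 5)) = 100*(26 + 20) = 100*46 = 4600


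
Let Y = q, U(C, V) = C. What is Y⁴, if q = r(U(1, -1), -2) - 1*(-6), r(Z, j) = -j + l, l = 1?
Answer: 6561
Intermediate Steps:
r(Z, j) = 1 - j (r(Z, j) = -j + 1 = 1 - j)
q = 9 (q = (1 - 1*(-2)) - 1*(-6) = (1 + 2) + 6 = 3 + 6 = 9)
Y = 9
Y⁴ = 9⁴ = 6561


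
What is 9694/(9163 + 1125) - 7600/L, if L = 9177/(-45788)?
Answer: 94215729901/2484552 ≈ 37921.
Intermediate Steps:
L = -9177/45788 (L = 9177*(-1/45788) = -9177/45788 ≈ -0.20042)
9694/(9163 + 1125) - 7600/L = 9694/(9163 + 1125) - 7600/(-9177/45788) = 9694/10288 - 7600*(-45788/9177) = 9694*(1/10288) + 18315200/483 = 4847/5144 + 18315200/483 = 94215729901/2484552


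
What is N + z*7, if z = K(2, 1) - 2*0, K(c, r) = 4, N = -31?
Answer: -3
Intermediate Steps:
z = 4 (z = 4 - 2*0 = 4 + 0 = 4)
N + z*7 = -31 + 4*7 = -31 + 28 = -3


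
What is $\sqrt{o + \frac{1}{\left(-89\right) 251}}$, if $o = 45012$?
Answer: $\frac{\sqrt{22462379793713}}{22339} \approx 212.16$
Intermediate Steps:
$\sqrt{o + \frac{1}{\left(-89\right) 251}} = \sqrt{45012 + \frac{1}{\left(-89\right) 251}} = \sqrt{45012 + \frac{1}{-22339}} = \sqrt{45012 - \frac{1}{22339}} = \sqrt{\frac{1005523067}{22339}} = \frac{\sqrt{22462379793713}}{22339}$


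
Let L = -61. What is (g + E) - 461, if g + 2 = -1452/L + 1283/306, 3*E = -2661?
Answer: -24676525/18666 ≈ -1322.0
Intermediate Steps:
E = -887 (E = (1/3)*(-2661) = -887)
g = 485243/18666 (g = -2 + (-1452/(-61) + 1283/306) = -2 + (-1452*(-1/61) + 1283*(1/306)) = -2 + (1452/61 + 1283/306) = -2 + 522575/18666 = 485243/18666 ≈ 25.996)
(g + E) - 461 = (485243/18666 - 887) - 461 = -16071499/18666 - 461 = -24676525/18666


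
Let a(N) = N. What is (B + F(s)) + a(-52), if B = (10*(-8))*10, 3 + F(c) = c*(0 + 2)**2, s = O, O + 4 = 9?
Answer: -835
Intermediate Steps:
O = 5 (O = -4 + 9 = 5)
s = 5
F(c) = -3 + 4*c (F(c) = -3 + c*(0 + 2)**2 = -3 + c*2**2 = -3 + c*4 = -3 + 4*c)
B = -800 (B = -80*10 = -800)
(B + F(s)) + a(-52) = (-800 + (-3 + 4*5)) - 52 = (-800 + (-3 + 20)) - 52 = (-800 + 17) - 52 = -783 - 52 = -835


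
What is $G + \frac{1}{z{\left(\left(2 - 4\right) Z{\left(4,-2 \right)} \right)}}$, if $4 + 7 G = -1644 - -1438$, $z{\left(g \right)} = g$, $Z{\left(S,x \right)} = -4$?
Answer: $- \frac{239}{8} \approx -29.875$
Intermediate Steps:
$G = -30$ ($G = - \frac{4}{7} + \frac{-1644 - -1438}{7} = - \frac{4}{7} + \frac{-1644 + 1438}{7} = - \frac{4}{7} + \frac{1}{7} \left(-206\right) = - \frac{4}{7} - \frac{206}{7} = -30$)
$G + \frac{1}{z{\left(\left(2 - 4\right) Z{\left(4,-2 \right)} \right)}} = -30 + \frac{1}{\left(2 - 4\right) \left(-4\right)} = -30 + \frac{1}{\left(-2\right) \left(-4\right)} = -30 + \frac{1}{8} = - \frac{239}{8}$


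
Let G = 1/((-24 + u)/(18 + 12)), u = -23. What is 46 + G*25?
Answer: 1412/47 ≈ 30.043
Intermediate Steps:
G = -30/47 (G = 1/((-24 - 23)/(18 + 12)) = 1/(-47/30) = -30/47 ≈ -0.63830)
46 + G*25 = 46 - 30/47*25 = 46 - 750/47 = 1412/47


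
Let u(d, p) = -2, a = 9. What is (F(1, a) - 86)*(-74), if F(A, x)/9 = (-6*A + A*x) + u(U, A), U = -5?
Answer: 5698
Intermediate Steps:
F(A, x) = -18 - 54*A + 9*A*x (F(A, x) = 9*((-6*A + A*x) - 2) = 9*(-2 - 6*A + A*x) = -18 - 54*A + 9*A*x)
(F(1, a) - 86)*(-74) = ((-18 - 54*1 + 9*1*9) - 86)*(-74) = ((-18 - 54 + 81) - 86)*(-74) = (9 - 86)*(-74) = -77*(-74) = 5698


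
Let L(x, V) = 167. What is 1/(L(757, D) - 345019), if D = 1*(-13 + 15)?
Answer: -1/344852 ≈ -2.8998e-6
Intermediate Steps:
D = 2 (D = 1*2 = 2)
1/(L(757, D) - 345019) = 1/(167 - 345019) = 1/(-344852) = -1/344852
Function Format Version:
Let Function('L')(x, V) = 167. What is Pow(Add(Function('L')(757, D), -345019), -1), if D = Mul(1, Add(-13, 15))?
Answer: Rational(-1, 344852) ≈ -2.8998e-6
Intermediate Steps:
D = 2 (D = Mul(1, 2) = 2)
Pow(Add(Function('L')(757, D), -345019), -1) = Pow(Add(167, -345019), -1) = Pow(-344852, -1) = Rational(-1, 344852)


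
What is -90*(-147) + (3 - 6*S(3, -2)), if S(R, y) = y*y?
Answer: 13209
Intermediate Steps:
S(R, y) = y²
-90*(-147) + (3 - 6*S(3, -2)) = -90*(-147) + (3 - 6*(-2)²) = 13230 + (3 - 6*4) = 13230 + (3 - 24) = 13230 - 21 = 13209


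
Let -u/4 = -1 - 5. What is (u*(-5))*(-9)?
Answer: 1080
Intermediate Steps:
u = 24 (u = -4*(-1 - 5) = -4*(-6) = 24)
(u*(-5))*(-9) = (24*(-5))*(-9) = -120*(-9) = 1080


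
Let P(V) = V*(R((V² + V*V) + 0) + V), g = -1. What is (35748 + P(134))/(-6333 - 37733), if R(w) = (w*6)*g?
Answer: 14409772/22033 ≈ 654.01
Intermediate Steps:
R(w) = -6*w (R(w) = (w*6)*(-1) = (6*w)*(-1) = -6*w)
P(V) = V*(V - 12*V²) (P(V) = V*(-6*((V² + V*V) + 0) + V) = V*(-6*((V² + V²) + 0) + V) = V*(-6*(2*V² + 0) + V) = V*(-12*V² + V) = V*(V - 12*V²))
(35748 + P(134))/(-6333 - 37733) = (35748 + 134²*(1 - 12*134))/(-6333 - 37733) = (35748 + 17956*(1 - 1608))/(-44066) = (35748 + 17956*(-1607))*(-1/44066) = (35748 - 28855292)*(-1/44066) = -28819544*(-1/44066) = 14409772/22033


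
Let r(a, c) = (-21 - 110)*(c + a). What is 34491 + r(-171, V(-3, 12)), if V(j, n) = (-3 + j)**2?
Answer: 52176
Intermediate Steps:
r(a, c) = -131*a - 131*c (r(a, c) = -131*(a + c) = -131*a - 131*c)
34491 + r(-171, V(-3, 12)) = 34491 + (-131*(-171) - 131*(-3 - 3)**2) = 34491 + (22401 - 131*(-6)**2) = 34491 + (22401 - 131*36) = 34491 + (22401 - 4716) = 34491 + 17685 = 52176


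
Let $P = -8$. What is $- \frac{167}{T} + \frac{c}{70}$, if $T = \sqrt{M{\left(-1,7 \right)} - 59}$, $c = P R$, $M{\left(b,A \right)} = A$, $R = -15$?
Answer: $\frac{12}{7} + \frac{167 i \sqrt{13}}{26} \approx 1.7143 + 23.159 i$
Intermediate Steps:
$c = 120$ ($c = \left(-8\right) \left(-15\right) = 120$)
$T = 2 i \sqrt{13}$ ($T = \sqrt{7 - 59} = \sqrt{-52} = 2 i \sqrt{13} \approx 7.2111 i$)
$- \frac{167}{T} + \frac{c}{70} = - \frac{167}{2 i \sqrt{13}} + \frac{120}{70} = - 167 \left(- \frac{i \sqrt{13}}{26}\right) + 120 \cdot \frac{1}{70} = \frac{167 i \sqrt{13}}{26} + \frac{12}{7} = \frac{12}{7} + \frac{167 i \sqrt{13}}{26}$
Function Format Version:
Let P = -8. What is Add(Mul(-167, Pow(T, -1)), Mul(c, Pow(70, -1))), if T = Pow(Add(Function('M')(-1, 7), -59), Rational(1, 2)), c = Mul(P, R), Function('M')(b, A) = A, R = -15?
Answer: Add(Rational(12, 7), Mul(Rational(167, 26), I, Pow(13, Rational(1, 2)))) ≈ Add(1.7143, Mul(23.159, I))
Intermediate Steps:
c = 120 (c = Mul(-8, -15) = 120)
T = Mul(2, I, Pow(13, Rational(1, 2))) (T = Pow(Add(7, -59), Rational(1, 2)) = Pow(-52, Rational(1, 2)) = Mul(2, I, Pow(13, Rational(1, 2))) ≈ Mul(7.2111, I))
Add(Mul(-167, Pow(T, -1)), Mul(c, Pow(70, -1))) = Add(Mul(-167, Pow(Mul(2, I, Pow(13, Rational(1, 2))), -1)), Mul(120, Pow(70, -1))) = Add(Mul(-167, Mul(Rational(-1, 26), I, Pow(13, Rational(1, 2)))), Mul(120, Rational(1, 70))) = Add(Mul(Rational(167, 26), I, Pow(13, Rational(1, 2))), Rational(12, 7)) = Add(Rational(12, 7), Mul(Rational(167, 26), I, Pow(13, Rational(1, 2))))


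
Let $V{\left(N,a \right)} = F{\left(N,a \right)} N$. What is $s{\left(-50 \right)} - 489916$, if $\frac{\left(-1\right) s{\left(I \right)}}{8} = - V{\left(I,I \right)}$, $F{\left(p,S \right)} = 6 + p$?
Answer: $-472316$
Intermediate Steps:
$V{\left(N,a \right)} = N \left(6 + N\right)$ ($V{\left(N,a \right)} = \left(6 + N\right) N = N \left(6 + N\right)$)
$s{\left(I \right)} = 8 I \left(6 + I\right)$ ($s{\left(I \right)} = - 8 \left(- I \left(6 + I\right)\right) = 8 I \left(6 + I\right)$)
$s{\left(-50 \right)} - 489916 = 8 \left(-50\right) \left(6 - 50\right) - 489916 = 8 \left(-50\right) \left(-44\right) - 489916 = 17600 - 489916 = -472316$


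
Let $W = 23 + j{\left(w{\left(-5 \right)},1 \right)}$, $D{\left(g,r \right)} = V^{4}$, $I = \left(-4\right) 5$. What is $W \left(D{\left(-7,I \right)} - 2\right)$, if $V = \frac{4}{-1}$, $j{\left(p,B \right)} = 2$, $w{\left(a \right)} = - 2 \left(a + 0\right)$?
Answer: $6350$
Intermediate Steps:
$w{\left(a \right)} = - 2 a$
$I = -20$
$V = -4$ ($V = 4 \left(-1\right) = -4$)
$D{\left(g,r \right)} = 256$ ($D{\left(g,r \right)} = \left(-4\right)^{4} = 256$)
$W = 25$ ($W = 23 + 2 = 25$)
$W \left(D{\left(-7,I \right)} - 2\right) = 25 \left(256 - 2\right) = 25 \cdot 254 = 6350$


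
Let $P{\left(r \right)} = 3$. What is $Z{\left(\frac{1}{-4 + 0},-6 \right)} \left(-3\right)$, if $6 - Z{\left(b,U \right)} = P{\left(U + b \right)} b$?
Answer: $- \frac{81}{4} \approx -20.25$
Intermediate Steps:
$Z{\left(b,U \right)} = 6 - 3 b$
$Z{\left(\frac{1}{-4 + 0},-6 \right)} \left(-3\right) = \left(6 - \frac{3}{-4 + 0}\right) \left(-3\right) = \left(6 - \frac{3}{-4}\right) \left(-3\right) = \left(6 - - \frac{3}{4}\right) \left(-3\right) = \left(6 + \frac{3}{4}\right) \left(-3\right) = \frac{27}{4} \left(-3\right) = - \frac{81}{4}$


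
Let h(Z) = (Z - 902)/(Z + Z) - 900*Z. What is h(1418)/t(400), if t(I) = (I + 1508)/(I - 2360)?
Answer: 147788192930/112731 ≈ 1.3110e+6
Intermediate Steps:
t(I) = (1508 + I)/(-2360 + I)
h(Z) = -900*Z + (-902 + Z)/(2*Z) (h(Z) = (-902 + Z)/((2*Z)) - 900*Z = (-902 + Z)*(1/(2*Z)) - 900*Z = (-902 + Z)/(2*Z) - 900*Z = -900*Z + (-902 + Z)/(2*Z))
h(1418)/t(400) = (½ - 900*1418 - 451/1418)/(((1508 + 400)/(-2360 + 400))) = (½ - 1276200 - 451*1/1418)/((1908/(-1960))) = (½ - 1276200 - 451/1418)/((-1/1960*1908)) = -904825671/(709*(-477/490)) = -904825671/709*(-490/477) = 147788192930/112731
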